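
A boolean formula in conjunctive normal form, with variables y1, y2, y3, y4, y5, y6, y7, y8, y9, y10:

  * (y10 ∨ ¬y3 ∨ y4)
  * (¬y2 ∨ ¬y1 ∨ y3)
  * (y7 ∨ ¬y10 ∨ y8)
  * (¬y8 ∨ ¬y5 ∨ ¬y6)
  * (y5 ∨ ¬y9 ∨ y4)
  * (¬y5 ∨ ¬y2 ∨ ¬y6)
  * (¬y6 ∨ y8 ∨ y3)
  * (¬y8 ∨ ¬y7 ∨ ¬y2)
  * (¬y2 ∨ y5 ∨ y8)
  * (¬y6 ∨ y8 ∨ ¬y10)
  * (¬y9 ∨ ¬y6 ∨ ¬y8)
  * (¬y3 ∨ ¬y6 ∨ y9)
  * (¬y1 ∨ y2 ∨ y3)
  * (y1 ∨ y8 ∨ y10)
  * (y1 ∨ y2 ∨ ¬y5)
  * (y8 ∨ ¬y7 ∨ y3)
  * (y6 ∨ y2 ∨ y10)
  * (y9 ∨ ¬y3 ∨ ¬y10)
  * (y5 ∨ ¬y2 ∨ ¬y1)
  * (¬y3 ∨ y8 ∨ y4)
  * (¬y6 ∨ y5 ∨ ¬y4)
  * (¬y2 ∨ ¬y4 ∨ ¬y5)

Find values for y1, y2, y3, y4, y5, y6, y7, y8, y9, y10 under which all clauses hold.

y1 = False, y2 = False, y3 = False, y4 = False, y5 = False, y6 = False, y7 = False, y8 = True, y9 = False, y10 = True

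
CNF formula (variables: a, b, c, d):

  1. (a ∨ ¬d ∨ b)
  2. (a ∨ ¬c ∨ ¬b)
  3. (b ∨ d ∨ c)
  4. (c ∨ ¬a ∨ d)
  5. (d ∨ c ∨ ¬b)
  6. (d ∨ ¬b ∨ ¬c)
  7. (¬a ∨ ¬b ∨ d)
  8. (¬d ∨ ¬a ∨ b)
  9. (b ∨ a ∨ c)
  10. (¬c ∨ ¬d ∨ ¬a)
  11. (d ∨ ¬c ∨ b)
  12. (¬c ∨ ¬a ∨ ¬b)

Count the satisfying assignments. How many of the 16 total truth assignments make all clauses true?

2

The models are:
  a=0 b=1 c=0 d=1
  a=1 b=1 c=0 d=1
Count: 2.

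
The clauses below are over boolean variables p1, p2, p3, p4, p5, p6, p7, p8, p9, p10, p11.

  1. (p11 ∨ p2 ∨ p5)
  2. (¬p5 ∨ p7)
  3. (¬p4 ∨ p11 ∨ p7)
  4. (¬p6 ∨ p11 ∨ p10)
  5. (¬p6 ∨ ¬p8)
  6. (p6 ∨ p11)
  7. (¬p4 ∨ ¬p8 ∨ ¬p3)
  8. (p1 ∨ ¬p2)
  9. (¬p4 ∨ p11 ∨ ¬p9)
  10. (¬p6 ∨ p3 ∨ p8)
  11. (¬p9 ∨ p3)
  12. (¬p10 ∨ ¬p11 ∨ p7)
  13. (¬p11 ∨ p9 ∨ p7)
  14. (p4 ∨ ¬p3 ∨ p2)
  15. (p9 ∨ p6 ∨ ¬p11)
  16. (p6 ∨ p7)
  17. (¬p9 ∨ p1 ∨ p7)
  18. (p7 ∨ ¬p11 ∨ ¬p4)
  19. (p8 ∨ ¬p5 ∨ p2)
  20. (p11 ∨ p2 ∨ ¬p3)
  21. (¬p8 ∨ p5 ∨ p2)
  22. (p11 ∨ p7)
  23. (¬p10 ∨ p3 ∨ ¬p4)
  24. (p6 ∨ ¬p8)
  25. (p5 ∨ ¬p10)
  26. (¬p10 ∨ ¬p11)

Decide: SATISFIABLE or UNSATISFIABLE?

SATISFIABLE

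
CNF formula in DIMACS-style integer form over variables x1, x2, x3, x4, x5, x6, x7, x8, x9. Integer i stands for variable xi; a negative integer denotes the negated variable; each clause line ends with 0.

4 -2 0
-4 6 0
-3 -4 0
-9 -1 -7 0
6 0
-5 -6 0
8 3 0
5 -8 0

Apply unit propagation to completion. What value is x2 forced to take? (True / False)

Unit clause (x6) sets x6 = True.
In (¬x5 ∨ ¬x6), ¬x6 is now false; ¬x5 must hold, so x5 = False.
From (¬x8 ∨ x5) and x5 = False: x8 = False.
From (x8 ∨ x3) and x8 = False: x3 = True.
In (¬x4 ∨ ¬x3), ¬x3 is now false; ¬x4 must hold, so x4 = False.
(x4 ∨ ¬x2) with x4 = False leaves only ¬x2, so x2 = False.

False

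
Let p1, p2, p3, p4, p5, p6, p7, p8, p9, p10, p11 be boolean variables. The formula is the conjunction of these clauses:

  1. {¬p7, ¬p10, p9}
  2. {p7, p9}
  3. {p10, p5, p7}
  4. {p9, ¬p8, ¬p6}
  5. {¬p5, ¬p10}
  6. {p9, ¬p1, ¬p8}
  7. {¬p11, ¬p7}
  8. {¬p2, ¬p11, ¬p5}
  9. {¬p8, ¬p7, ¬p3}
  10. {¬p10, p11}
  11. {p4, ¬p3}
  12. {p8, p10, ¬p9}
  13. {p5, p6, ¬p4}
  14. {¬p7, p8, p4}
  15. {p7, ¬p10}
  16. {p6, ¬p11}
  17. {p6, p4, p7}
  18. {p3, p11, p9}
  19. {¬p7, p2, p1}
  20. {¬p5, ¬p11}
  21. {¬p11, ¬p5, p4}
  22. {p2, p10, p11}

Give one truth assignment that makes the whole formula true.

p1 = T, p2 = T, p3 = F, p4 = F, p5 = F, p6 = F, p7 = T, p8 = T, p9 = T, p10 = F, p11 = F

Check each clause:
  1. {¬p10, p9, ¬p7} — p9 is true.
  2. {p9, p7} — p9 is true.
  3. {p10, p5, p7} — p7 is true.
  4. {p9, ¬p8, ¬p6} — p9 is true.
  5. {¬p10, ¬p5} — ¬p5 is true.
  6. {¬p8, p9, ¬p1} — p9 is true.
  7. {¬p11, ¬p7} — ¬p11 is true.
  8. {¬p11, ¬p5, ¬p2} — ¬p5 is true.
  9. {¬p8, ¬p7, ¬p3} — ¬p3 is true.
  10. {¬p10, p11} — ¬p10 is true.
  11. {p4, ¬p3} — ¬p3 is true.
  12. {¬p9, p10, p8} — p8 is true.
  13. {¬p4, p6, p5} — ¬p4 is true.
  14. {p4, p8, ¬p7} — p8 is true.
  15. {p7, ¬p10} — ¬p10 is true.
  16. {¬p11, p6} — ¬p11 is true.
  17. {p6, p7, p4} — p7 is true.
  18. {p3, p9, p11} — p9 is true.
  19. {p1, p2, ¬p7} — p1 is true.
  20. {¬p5, ¬p11} — ¬p5 is true.
  21. {p4, ¬p5, ¬p11} — ¬p5 is true.
  22. {p10, p11, p2} — p2 is true.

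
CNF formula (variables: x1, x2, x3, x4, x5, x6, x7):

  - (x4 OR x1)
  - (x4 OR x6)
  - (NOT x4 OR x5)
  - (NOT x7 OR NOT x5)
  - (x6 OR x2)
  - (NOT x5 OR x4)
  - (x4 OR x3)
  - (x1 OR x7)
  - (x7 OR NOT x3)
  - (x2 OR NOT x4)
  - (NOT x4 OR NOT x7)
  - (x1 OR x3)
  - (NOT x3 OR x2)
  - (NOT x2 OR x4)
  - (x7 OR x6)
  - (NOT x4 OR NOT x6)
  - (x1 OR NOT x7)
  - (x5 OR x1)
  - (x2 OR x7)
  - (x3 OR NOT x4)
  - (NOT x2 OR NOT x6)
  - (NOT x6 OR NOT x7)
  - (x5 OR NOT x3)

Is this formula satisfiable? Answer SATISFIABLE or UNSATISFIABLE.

UNSATISFIABLE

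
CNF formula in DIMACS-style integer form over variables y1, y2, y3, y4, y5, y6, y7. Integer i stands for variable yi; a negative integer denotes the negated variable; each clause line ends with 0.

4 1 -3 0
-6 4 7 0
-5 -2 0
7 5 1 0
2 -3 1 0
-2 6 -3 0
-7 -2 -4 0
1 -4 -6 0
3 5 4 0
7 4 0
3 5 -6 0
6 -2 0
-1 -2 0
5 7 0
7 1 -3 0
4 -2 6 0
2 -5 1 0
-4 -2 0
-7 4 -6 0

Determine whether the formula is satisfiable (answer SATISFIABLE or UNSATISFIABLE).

SATISFIABLE

Try y1 = True.
  then y2 is forced to False.
The remaining clauses are satisfied by y3 = True, y4 = True, y5 = True, y6 = False, y7 = True.
So y1=T  y2=F  y3=T  y4=T  y5=T  y6=F  y7=T is a satisfying assignment.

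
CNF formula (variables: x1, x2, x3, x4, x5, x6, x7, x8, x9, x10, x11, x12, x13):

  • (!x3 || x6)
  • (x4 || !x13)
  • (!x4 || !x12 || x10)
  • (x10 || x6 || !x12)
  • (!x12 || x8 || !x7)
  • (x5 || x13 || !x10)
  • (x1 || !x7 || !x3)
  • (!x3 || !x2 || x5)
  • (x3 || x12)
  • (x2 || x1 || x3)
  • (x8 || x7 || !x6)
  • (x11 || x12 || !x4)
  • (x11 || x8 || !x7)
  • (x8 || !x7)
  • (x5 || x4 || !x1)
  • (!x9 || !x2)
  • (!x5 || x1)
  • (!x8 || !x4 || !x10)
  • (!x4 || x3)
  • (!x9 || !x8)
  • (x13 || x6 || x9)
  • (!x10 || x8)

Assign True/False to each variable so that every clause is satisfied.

x1=True, x2=True, x3=True, x4=False, x5=True, x6=True, x7=True, x8=True, x9=False, x10=False, x11=True, x12=False, x13=False

Check each clause:
  1. (!x3 || x6) — x6 is true.
  2. (!x13 || x4) — !x13 is true.
  3. (!x12 || x10 || !x4) — !x4 is true.
  4. (x10 || x6 || !x12) — !x12 is true.
  5. (!x12 || !x7 || x8) — x8 is true.
  6. (!x10 || x5 || x13) — x5 is true.
  7. (!x7 || !x3 || x1) — x1 is true.
  8. (x5 || !x3 || !x2) — x5 is true.
  9. (x3 || x12) — x3 is true.
  10. (x2 || x3 || x1) — x1 is true.
  11. (x8 || !x6 || x7) — x8 is true.
  12. (!x4 || x11 || x12) — x11 is true.
  13. (x8 || x11 || !x7) — x8 is true.
  14. (!x7 || x8) — x8 is true.
  15. (x4 || x5 || !x1) — x5 is true.
  16. (!x9 || !x2) — !x9 is true.
  17. (x1 || !x5) — x1 is true.
  18. (!x8 || !x10 || !x4) — !x4 is true.
  19. (!x4 || x3) — x3 is true.
  20. (!x8 || !x9) — !x9 is true.
  21. (x13 || x6 || x9) — x6 is true.
  22. (x8 || !x10) — x8 is true.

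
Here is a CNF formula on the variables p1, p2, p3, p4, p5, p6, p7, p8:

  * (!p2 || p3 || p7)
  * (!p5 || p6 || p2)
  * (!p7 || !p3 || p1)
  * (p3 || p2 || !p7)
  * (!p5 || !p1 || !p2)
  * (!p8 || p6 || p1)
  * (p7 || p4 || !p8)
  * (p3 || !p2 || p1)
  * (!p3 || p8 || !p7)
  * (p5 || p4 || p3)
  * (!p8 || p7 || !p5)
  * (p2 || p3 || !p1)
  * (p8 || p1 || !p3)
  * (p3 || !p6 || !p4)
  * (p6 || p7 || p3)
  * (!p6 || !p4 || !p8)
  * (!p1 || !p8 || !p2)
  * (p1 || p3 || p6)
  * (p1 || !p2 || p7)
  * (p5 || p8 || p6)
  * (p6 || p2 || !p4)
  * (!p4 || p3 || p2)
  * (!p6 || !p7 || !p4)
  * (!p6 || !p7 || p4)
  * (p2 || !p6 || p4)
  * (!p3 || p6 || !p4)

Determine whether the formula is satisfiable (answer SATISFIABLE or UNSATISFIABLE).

SATISFIABLE

Branch on p1: take p1 = True.
Branch on p2: take p2 = True.
  then p5 is forced to False.
  then p8 is forced to False.
  then p6 is forced to True.
For the remaining variables, p3 = True, p4 = False, p7 = False works.
So p1=1  p2=1  p3=1  p4=0  p5=0  p6=1  p7=0  p8=0 is a satisfying assignment.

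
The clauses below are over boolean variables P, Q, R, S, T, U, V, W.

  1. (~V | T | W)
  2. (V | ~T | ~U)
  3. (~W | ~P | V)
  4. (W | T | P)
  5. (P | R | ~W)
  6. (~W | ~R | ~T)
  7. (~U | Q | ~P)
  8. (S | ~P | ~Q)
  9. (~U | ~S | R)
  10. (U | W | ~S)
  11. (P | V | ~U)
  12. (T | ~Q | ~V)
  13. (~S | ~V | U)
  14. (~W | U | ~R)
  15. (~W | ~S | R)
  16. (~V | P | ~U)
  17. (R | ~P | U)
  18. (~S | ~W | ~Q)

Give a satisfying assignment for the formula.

Try P = False.
For the remaining variables, Q = True, R = True, S = False, T = True, U = False, V = False, W = False works.
Every clause has at least one true literal under this assignment.

P = False, Q = True, R = True, S = False, T = True, U = False, V = False, W = False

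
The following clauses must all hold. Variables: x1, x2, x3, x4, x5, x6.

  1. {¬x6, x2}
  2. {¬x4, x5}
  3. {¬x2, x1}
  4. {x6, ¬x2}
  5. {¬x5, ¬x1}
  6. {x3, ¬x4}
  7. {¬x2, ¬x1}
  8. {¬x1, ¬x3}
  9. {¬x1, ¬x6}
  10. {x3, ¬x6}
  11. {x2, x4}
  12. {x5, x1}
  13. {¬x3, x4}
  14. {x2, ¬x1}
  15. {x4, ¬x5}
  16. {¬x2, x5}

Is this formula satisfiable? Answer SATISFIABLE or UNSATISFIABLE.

SATISFIABLE

Set x1 = False and propagate.
  then x2 is forced to False.
  then x6 is forced to False.
  then x4 is forced to True.
  then x5 is forced to True.
  then x3 is forced to True.
Every clause has at least one true literal under this assignment.
So x1=0, x2=0, x3=1, x4=1, x5=1, x6=0 is a satisfying assignment.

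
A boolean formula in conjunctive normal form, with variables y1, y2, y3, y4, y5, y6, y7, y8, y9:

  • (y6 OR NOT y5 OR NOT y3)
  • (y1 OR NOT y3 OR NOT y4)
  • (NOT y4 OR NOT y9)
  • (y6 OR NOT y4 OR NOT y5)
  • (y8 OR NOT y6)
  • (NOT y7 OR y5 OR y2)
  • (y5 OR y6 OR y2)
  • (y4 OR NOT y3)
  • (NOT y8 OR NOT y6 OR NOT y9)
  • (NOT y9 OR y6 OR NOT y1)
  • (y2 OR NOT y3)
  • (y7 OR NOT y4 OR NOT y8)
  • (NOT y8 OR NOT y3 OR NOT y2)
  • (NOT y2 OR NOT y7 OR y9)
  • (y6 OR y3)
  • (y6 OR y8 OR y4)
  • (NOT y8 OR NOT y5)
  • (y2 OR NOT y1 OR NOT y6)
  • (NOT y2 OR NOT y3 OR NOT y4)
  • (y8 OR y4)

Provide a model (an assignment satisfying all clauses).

y1=True  y2=True  y3=False  y4=False  y5=False  y6=True  y7=False  y8=True  y9=False

Set y1 = True and propagate.
For the remaining variables, y2 = True, y3 = False, y4 = False, y5 = False, y6 = True, y7 = False, y8 = True, y9 = False works.
Every clause has at least one true literal under this assignment.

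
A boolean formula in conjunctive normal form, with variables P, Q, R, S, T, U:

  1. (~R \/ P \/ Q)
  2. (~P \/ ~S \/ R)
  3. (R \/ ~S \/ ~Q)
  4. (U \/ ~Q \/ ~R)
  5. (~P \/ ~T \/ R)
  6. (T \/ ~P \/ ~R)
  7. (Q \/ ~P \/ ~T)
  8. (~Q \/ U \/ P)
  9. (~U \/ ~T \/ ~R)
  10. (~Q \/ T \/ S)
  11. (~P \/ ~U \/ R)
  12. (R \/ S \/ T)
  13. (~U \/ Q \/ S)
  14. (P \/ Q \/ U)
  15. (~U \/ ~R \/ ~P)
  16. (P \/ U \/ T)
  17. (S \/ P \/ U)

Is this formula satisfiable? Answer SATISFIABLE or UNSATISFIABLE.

SATISFIABLE

Set P = False and propagate.
Set Q = True and propagate.
  then U is forced to True.
Try R = False.
  then S is forced to False.
  then T is forced to True.
So P=False, Q=True, R=False, S=False, T=True, U=True is a satisfying assignment.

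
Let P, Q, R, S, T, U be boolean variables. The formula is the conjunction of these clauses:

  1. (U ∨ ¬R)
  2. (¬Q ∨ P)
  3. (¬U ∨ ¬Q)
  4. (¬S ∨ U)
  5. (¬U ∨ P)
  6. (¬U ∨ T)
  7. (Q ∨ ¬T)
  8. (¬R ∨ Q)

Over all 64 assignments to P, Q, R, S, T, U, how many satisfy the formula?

4

Satisfying assignments:
  P=0 Q=0 R=0 S=0 T=0 U=0
  P=1 Q=0 R=0 S=0 T=0 U=0
  P=1 Q=1 R=0 S=0 T=0 U=0
  P=1 Q=1 R=0 S=0 T=1 U=0
That's 4 in total.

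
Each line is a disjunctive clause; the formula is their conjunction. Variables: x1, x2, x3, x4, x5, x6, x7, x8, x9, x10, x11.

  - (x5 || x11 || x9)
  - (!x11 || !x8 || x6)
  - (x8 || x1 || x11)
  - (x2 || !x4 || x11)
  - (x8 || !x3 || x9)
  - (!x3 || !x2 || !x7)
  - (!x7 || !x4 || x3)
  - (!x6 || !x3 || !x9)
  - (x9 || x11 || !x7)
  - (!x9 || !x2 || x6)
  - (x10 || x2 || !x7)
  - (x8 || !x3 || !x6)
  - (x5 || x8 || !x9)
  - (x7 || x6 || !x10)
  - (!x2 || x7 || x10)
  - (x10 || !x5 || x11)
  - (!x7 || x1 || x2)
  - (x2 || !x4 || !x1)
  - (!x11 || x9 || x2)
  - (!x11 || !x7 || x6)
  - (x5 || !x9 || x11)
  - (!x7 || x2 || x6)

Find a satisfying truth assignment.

x1 = F, x2 = T, x3 = F, x4 = F, x5 = F, x6 = T, x7 = F, x8 = T, x9 = F, x10 = T, x11 = T

Pure literal: x4 appears only negated; assign x4 = False.
Set x1 = False and propagate.
The remaining clauses are satisfied by x2 = True, x3 = False, x5 = False, x6 = True, x7 = False, x8 = True, x9 = False, x10 = True, x11 = True.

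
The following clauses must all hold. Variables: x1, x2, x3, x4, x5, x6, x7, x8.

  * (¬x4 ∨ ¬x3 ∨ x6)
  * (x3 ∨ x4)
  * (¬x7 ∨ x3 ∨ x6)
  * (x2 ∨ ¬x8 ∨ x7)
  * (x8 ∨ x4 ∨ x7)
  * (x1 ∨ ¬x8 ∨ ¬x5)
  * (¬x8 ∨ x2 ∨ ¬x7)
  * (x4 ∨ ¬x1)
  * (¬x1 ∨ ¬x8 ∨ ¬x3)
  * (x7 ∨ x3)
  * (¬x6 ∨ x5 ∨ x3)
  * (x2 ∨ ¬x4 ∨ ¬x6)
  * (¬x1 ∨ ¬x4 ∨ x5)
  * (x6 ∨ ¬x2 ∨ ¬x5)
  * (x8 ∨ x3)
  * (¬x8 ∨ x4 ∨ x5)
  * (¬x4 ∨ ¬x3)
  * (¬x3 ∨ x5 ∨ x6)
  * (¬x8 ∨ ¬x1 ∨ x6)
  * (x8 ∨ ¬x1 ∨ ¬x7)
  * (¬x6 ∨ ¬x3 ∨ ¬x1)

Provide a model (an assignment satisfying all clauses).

Branch on x1: take x1 = False.
Set x2 = True and propagate.
Set x3 = True and propagate.
  then x4 is forced to False.
For the remaining variables, x5 = False, x6 = True, x7 = True, x8 = False works.

x1 = False, x2 = True, x3 = True, x4 = False, x5 = False, x6 = True, x7 = True, x8 = False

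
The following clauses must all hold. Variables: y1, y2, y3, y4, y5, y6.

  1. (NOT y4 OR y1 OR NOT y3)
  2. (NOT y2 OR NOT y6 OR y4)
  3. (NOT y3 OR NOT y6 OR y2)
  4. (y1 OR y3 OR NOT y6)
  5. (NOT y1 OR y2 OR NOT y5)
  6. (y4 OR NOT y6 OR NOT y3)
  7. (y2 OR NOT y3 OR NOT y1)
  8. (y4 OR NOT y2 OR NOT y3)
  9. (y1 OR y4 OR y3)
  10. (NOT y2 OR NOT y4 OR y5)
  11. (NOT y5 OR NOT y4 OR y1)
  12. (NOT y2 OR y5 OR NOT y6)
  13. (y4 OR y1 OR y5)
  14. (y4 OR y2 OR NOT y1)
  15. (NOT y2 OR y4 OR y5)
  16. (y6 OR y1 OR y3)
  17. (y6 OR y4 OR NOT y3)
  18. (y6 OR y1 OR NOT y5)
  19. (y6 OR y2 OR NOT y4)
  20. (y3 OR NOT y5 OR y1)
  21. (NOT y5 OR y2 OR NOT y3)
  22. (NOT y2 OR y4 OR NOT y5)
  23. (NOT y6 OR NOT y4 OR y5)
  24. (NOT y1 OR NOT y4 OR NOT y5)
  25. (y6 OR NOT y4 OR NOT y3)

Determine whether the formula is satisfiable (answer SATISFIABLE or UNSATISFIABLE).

UNSATISFIABLE

y4 = True:
  y1 = True:
    propagation gives y5=False, y2=False, y3=False, y6=True; an empty clause results — contradiction.
  y1 = False:
    propagation gives y3=False, y6=False; an empty clause results — contradiction.
y4 = False:
  y2 = True:
    propagation gives y6=False, y3=False, y1=True, y5=True; an empty clause results — contradiction.
  y2 = False:
    propagation gives y1=False, y3=True, y6=False; an empty clause results — contradiction.
Every branch closes, so no satisfying assignment exists.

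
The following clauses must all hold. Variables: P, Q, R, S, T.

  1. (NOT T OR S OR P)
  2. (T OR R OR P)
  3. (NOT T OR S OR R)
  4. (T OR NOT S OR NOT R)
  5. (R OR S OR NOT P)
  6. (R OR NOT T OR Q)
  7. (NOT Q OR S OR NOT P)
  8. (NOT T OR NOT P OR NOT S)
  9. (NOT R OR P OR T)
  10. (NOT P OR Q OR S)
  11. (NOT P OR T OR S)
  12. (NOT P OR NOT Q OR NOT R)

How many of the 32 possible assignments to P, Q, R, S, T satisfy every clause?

5

Satisfying assignments:
  P=F Q=F R=T S=T T=T
  P=F Q=T R=F S=T T=T
  P=F Q=T R=T S=T T=T
  P=T Q=F R=F S=T T=F
  P=T Q=T R=F S=T T=F
Count: 5.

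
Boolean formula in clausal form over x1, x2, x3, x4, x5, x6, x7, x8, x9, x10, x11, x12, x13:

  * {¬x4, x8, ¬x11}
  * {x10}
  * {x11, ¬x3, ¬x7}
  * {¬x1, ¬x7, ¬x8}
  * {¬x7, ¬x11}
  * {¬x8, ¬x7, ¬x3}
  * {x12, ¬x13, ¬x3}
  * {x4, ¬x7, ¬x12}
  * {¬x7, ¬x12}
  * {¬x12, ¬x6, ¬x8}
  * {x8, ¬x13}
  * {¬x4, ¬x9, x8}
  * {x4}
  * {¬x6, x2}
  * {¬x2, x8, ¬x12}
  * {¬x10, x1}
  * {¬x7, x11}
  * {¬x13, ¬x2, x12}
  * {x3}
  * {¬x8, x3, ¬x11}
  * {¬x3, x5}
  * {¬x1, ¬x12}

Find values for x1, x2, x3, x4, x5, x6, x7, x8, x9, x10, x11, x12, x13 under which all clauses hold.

x1=True, x2=False, x3=True, x4=True, x5=True, x6=False, x7=False, x8=True, x9=True, x10=True, x11=True, x12=False, x13=False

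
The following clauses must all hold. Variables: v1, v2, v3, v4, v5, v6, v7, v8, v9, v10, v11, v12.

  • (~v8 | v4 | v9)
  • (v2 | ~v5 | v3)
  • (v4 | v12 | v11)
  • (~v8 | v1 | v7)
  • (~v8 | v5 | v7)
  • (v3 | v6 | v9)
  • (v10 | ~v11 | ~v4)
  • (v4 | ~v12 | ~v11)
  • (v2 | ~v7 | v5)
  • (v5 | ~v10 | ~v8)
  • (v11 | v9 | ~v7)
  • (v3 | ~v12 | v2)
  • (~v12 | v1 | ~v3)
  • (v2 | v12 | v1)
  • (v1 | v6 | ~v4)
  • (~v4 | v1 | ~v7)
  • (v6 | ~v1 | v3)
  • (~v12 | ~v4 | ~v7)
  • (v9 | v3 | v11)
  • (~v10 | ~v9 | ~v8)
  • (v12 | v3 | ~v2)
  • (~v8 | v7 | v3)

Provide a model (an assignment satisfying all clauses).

v6 occurs only positively in the remaining clauses — set v6 = True.
Pure literal: v8 appears only negated; assign v8 = False.
Set v1 = True and propagate.
Set v2 = True and propagate.
The remaining clauses are satisfied by v3 = True, v4 = True, v5 = True, v7 = False, v9 = True, v10 = True, v11 = True, v12 = True.

v1=True, v2=True, v3=True, v4=True, v5=True, v6=True, v7=False, v8=False, v9=True, v10=True, v11=True, v12=True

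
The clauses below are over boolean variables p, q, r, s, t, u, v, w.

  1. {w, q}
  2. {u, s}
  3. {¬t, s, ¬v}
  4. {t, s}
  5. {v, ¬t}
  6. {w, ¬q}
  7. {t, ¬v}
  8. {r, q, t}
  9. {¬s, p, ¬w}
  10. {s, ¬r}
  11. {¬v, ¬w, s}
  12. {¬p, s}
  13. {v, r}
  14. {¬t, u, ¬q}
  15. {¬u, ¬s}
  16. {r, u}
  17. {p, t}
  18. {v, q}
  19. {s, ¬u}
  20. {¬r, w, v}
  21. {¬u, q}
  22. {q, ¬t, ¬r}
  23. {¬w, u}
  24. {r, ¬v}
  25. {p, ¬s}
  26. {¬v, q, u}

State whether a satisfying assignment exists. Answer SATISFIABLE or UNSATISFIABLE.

UNSATISFIABLE

s = True:
  propagation gives u=False, r=True, w=False, q=True; an empty clause results — contradiction.
s = False:
  propagation gives u=True; an empty clause results — contradiction.
Every branch closes, so no satisfying assignment exists.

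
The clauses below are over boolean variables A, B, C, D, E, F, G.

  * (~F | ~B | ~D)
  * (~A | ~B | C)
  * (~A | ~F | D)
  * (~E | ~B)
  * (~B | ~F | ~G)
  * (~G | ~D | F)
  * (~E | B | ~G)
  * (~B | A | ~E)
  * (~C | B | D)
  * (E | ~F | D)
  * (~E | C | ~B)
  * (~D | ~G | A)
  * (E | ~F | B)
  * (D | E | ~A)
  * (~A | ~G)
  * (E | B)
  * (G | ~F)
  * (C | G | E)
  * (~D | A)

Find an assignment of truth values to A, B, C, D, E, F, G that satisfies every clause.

A=T  B=F  C=F  D=T  E=T  F=F  G=F

Try A = True.
  then G is forced to False.
  then F is forced to False.
For the remaining variables, B = False, C = False, D = True, E = True works.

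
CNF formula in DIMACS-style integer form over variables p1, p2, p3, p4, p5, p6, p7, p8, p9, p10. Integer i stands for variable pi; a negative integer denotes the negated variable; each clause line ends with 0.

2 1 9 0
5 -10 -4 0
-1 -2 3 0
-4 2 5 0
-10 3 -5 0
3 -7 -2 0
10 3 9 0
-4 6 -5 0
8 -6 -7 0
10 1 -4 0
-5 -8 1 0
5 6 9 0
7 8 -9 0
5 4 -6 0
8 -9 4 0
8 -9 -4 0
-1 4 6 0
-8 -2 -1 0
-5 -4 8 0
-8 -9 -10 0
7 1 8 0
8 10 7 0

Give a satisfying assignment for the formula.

Try p1 = False.
The remaining clauses are satisfied by p2 = True, p3 = False, p4 = False, p5 = False, p6 = False, p7 = False, p8 = True, p9 = True, p10 = False.

p1=0, p2=1, p3=0, p4=0, p5=0, p6=0, p7=0, p8=1, p9=1, p10=0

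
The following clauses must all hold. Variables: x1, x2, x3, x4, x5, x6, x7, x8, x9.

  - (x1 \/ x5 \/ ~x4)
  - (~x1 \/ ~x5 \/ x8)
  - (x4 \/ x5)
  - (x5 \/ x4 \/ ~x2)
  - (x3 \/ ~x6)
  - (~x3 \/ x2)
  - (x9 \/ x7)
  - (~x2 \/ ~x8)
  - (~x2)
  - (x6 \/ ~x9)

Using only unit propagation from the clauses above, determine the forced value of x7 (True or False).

True

Unit clause (~x2) sets x2 = False.
In (~x3 \/ x2), x2 is now false; ~x3 must hold, so x3 = False.
In (~x6 \/ x3), x3 is now false; ~x6 must hold, so x6 = False.
(x6 \/ ~x9) with x6 = False leaves only ~x9, so x9 = False.
From (x7 \/ x9) and x9 = False: x7 = True.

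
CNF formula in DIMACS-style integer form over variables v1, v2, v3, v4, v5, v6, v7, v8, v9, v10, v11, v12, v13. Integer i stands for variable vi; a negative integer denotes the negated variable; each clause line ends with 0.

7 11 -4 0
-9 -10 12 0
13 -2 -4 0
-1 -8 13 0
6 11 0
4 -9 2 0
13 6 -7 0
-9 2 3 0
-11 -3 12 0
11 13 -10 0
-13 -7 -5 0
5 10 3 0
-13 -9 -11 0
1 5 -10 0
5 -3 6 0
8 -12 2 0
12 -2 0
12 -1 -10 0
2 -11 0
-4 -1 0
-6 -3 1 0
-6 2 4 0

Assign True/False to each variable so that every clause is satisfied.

v1 = T  v2 = T  v3 = T  v4 = F  v5 = F  v6 = T  v7 = F  v8 = F  v9 = T  v10 = F  v11 = T  v12 = T  v13 = F

Branch on v1: take v1 = True.
  then v4 is forced to False.
Try v2 = True.
  then v12 is forced to True.
For the remaining variables, v3 = True, v5 = False, v6 = True, v7 = False, v8 = False, v9 = True, v10 = False, v11 = True, v13 = False works.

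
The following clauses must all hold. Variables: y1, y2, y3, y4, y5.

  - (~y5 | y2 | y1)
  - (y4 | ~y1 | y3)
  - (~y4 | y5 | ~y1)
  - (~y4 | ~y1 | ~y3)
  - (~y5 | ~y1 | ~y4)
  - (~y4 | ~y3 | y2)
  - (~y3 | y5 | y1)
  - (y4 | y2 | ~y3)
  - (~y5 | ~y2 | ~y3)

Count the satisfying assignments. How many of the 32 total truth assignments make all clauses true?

7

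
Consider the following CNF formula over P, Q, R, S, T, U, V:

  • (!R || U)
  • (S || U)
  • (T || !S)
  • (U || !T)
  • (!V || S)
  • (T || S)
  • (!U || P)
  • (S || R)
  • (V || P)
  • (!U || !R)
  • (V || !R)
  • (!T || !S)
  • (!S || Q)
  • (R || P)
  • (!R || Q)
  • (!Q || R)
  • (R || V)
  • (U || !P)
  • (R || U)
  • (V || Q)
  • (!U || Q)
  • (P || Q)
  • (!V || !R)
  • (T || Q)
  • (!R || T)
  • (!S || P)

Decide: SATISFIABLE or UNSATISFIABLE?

UNSATISFIABLE

R = True:
  propagation gives U=True; an empty clause results — contradiction.
R = False:
  propagation gives S=True, T=True; an empty clause results — contradiction.
Every branch closes, so no satisfying assignment exists.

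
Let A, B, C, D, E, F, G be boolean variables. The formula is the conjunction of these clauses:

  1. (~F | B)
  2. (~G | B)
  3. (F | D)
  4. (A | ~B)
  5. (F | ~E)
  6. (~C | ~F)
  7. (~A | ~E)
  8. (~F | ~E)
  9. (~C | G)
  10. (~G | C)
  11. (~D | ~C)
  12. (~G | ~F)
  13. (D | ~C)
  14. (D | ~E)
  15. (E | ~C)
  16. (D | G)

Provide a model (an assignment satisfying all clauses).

A=True, B=False, C=False, D=True, E=False, F=False, G=False

Check each clause:
  1. (B | ~F) — ~F is true.
  2. (~G | B) — ~G is true.
  3. (D | F) — D is true.
  4. (~B | A) — A is true.
  5. (F | ~E) — ~E is true.
  6. (~C | ~F) — ~F is true.
  7. (~E | ~A) — ~E is true.
  8. (~E | ~F) — ~F is true.
  9. (~C | G) — ~C is true.
  10. (C | ~G) — ~G is true.
  11. (~C | ~D) — ~C is true.
  12. (~F | ~G) — ~G is true.
  13. (D | ~C) — D is true.
  14. (D | ~E) — ~E is true.
  15. (~C | E) — ~C is true.
  16. (D | G) — D is true.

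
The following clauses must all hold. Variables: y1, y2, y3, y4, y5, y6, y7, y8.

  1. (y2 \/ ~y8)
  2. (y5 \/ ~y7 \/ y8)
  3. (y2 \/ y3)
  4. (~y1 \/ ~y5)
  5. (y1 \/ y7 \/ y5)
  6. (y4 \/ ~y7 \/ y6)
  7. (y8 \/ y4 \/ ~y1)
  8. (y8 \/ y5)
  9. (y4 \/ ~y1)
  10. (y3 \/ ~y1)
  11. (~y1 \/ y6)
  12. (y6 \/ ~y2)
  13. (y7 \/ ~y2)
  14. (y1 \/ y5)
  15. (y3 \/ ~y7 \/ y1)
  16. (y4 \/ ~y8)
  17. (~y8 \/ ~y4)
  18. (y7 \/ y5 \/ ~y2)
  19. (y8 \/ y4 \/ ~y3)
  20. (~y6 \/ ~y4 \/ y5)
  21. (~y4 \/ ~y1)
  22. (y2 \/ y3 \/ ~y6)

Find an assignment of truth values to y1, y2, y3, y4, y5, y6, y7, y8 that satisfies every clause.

Set y1 = False and propagate.
  then y5 is forced to True.
Try y2 = False.
  then y8 is forced to False.
  then y3 is forced to True.
  then y4 is forced to True.
y6, y7 are now unconstrained; take y6 = True, y7 = True.

y1=0, y2=0, y3=1, y4=1, y5=1, y6=1, y7=1, y8=0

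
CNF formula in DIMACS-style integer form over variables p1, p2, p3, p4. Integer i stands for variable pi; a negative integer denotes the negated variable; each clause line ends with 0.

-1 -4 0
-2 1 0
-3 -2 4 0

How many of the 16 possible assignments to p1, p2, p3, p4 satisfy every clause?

Satisfying assignments:
  p1=0 p2=0 p3=0 p4=0
  p1=0 p2=0 p3=0 p4=1
  p1=0 p2=0 p3=1 p4=0
  p1=0 p2=0 p3=1 p4=1
  p1=1 p2=0 p3=0 p4=0
  p1=1 p2=0 p3=1 p4=0
  p1=1 p2=1 p3=0 p4=0
That's 7 in total.

7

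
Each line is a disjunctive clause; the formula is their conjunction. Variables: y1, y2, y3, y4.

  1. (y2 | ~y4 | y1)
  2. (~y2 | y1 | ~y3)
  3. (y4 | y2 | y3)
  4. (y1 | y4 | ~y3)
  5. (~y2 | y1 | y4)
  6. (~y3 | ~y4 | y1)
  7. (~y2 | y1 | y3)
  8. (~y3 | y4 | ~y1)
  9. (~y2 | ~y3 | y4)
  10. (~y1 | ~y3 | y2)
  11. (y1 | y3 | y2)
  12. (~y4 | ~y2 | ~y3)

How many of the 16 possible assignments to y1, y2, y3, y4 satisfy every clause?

The models are:
  y1=T y2=F y3=F y4=T
  y1=T y2=T y3=F y4=F
  y1=T y2=T y3=F y4=T
Count: 3.

3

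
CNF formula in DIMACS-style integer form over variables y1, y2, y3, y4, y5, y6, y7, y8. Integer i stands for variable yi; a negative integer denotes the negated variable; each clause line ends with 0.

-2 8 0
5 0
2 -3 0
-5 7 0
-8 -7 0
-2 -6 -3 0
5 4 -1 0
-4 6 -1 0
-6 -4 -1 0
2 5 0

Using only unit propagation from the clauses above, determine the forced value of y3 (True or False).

(y5) is a unit clause: y5 = True.
(y7 ∨ ¬y5): since y5 = True, the clause reduces to (y7). y7 = True.
In (¬y8 ∨ ¬y7), ¬y7 is now false; ¬y8 must hold, so y8 = False.
From (¬y2 ∨ y8) and y8 = False: y2 = False.
In (¬y3 ∨ y2), y2 is now false; ¬y3 must hold, so y3 = False.

False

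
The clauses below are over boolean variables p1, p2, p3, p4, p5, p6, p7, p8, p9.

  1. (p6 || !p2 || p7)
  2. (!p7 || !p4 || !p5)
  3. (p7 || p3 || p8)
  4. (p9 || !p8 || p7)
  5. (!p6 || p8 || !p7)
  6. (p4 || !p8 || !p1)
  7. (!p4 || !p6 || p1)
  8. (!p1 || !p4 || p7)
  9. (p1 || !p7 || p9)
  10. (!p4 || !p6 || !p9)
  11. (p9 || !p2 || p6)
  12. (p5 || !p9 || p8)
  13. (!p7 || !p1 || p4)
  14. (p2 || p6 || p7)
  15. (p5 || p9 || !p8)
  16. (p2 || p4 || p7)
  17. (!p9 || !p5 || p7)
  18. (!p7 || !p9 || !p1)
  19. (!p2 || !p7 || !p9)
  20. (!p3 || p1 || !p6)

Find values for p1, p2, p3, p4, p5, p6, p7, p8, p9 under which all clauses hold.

Try p1 = True.
Branch on p2: take p2 = False.
For the remaining variables, p3 = False, p4 = True, p5 = False, p6 = False, p7 = True, p8 = False, p9 = False works.

p1=1  p2=0  p3=0  p4=1  p5=0  p6=0  p7=1  p8=0  p9=0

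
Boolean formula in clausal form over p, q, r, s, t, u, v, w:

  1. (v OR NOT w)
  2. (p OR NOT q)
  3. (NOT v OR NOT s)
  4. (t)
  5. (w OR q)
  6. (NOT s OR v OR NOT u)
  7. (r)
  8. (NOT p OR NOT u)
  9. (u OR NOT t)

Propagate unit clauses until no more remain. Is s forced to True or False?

False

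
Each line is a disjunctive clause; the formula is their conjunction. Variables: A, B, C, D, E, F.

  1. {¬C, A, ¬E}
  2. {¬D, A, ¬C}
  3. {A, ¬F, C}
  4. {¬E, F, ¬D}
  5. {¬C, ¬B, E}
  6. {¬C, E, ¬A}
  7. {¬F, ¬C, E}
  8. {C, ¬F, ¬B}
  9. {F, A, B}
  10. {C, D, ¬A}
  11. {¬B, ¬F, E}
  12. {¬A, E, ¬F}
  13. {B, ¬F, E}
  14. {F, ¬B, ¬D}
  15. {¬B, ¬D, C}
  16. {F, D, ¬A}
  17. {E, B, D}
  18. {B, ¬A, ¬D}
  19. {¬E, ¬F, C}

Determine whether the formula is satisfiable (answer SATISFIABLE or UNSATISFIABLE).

SATISFIABLE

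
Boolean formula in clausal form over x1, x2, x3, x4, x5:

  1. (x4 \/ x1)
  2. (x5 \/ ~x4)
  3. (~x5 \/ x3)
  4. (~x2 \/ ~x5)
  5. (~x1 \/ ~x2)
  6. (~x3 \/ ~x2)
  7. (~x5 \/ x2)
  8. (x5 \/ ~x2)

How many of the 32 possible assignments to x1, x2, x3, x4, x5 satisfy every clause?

2

The models are:
  x1=1 x2=0 x3=0 x4=0 x5=0
  x1=1 x2=0 x3=1 x4=0 x5=0
That's 2 in total.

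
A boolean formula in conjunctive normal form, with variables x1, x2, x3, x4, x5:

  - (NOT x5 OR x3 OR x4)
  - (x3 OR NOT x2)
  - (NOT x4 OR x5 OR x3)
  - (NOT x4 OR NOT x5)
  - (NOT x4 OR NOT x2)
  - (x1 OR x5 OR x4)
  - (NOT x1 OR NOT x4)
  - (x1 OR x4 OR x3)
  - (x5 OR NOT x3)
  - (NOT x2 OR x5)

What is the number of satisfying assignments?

5

Satisfying assignments:
  x1=F x2=F x3=T x4=F x5=T
  x1=F x2=T x3=T x4=F x5=T
  x1=T x2=F x3=F x4=F x5=F
  x1=T x2=F x3=T x4=F x5=T
  x1=T x2=T x3=T x4=F x5=T
That's 5 in total.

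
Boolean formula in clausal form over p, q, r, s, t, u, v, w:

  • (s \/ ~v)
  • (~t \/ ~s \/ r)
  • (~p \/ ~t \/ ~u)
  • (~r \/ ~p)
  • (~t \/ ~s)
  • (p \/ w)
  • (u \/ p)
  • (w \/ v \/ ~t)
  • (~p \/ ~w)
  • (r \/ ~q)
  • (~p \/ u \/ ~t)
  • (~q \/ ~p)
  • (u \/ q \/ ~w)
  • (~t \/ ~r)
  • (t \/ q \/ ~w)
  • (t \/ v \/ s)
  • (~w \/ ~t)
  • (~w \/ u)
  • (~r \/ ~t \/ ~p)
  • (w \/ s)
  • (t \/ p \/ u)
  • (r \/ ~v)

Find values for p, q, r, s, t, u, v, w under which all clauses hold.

p=1, q=0, r=0, s=1, t=0, u=1, v=0, w=0

Set p = True and propagate.
  then r is forced to False.
  then w is forced to False.
  then q is forced to False.
  then s is forced to True.
  then t is forced to False.
  then v is forced to False.
u is now unconstrained; take u = True.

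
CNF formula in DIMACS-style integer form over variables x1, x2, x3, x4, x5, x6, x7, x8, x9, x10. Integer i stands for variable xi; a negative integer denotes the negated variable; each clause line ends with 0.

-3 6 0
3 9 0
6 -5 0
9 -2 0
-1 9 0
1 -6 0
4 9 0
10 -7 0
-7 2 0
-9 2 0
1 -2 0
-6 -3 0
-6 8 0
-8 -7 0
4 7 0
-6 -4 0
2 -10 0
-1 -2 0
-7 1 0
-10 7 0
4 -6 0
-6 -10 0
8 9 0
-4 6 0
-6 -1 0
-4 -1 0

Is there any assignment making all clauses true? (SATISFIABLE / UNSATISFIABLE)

x6 = True:
  propagation gives x1=True; an empty clause results — contradiction.
x6 = False:
  propagation gives x3=False, x9=True, x5=False, x2=True; an empty clause results — contradiction.
Every branch closes, so no satisfying assignment exists.

UNSATISFIABLE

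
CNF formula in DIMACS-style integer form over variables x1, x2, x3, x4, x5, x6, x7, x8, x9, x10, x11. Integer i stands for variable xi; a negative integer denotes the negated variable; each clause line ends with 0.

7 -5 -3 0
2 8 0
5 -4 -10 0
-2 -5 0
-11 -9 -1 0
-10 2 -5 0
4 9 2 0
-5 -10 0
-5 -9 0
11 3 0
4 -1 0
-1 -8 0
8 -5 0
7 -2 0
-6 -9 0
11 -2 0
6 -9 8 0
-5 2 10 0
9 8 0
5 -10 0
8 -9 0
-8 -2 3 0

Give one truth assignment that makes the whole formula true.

x1 occurs only negated in the remaining clauses — set x1 = False.
Try x2 = False.
  then x8 is forced to True.
Try x3 = True.
For the remaining variables, x4 = False, x5 = False, x6 = False, x7 = False, x9 = True, x10 = False, x11 = False works.
Check each clause:
  1. (x7 OR NOT x3 OR NOT x5) — NOT x5 is true.
  2. (x2 OR x8) — x8 is true.
  3. (x5 OR NOT x4 OR NOT x10) — NOT x4 is true.
  4. (NOT x2 OR NOT x5) — NOT x5 is true.
  5. (NOT x9 OR NOT x11 OR NOT x1) — NOT x11 is true.
  6. (x2 OR NOT x5 OR NOT x10) — NOT x5 is true.
  7. (x9 OR x4 OR x2) — x9 is true.
  8. (NOT x10 OR NOT x5) — NOT x5 is true.
  9. (NOT x9 OR NOT x5) — NOT x5 is true.
  10. (x3 OR x11) — x3 is true.
  11. (NOT x1 OR x4) — NOT x1 is true.
  12. (NOT x1 OR NOT x8) — NOT x1 is true.
  13. (x8 OR NOT x5) — x8 is true.
  14. (x7 OR NOT x2) — NOT x2 is true.
  15. (NOT x6 OR NOT x9) — NOT x6 is true.
  16. (NOT x2 OR x11) — NOT x2 is true.
  17. (x8 OR NOT x9 OR x6) — x8 is true.
  18. (NOT x5 OR x10 OR x2) — NOT x5 is true.
  19. (x9 OR x8) — x8 is true.
  20. (x5 OR NOT x10) — NOT x10 is true.
  21. (NOT x9 OR x8) — x8 is true.
  22. (NOT x2 OR x3 OR NOT x8) — x3 is true.

x1=False, x2=False, x3=True, x4=False, x5=False, x6=False, x7=False, x8=True, x9=True, x10=False, x11=False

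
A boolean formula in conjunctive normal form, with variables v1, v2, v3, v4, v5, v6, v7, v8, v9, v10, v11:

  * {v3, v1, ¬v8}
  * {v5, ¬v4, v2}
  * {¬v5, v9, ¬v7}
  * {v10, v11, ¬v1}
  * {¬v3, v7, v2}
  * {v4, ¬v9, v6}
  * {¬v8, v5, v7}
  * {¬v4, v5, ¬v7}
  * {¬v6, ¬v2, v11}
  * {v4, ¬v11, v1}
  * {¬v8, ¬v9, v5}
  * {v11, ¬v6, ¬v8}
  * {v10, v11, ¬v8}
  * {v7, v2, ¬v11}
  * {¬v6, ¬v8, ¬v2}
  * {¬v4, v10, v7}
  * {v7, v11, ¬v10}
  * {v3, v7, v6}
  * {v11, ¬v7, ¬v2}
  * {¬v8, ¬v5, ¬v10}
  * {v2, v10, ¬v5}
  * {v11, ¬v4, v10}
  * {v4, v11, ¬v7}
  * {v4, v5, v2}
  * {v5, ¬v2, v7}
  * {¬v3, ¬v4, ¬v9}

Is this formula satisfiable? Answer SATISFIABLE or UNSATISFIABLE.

SATISFIABLE

v8 occurs only negated in the remaining clauses — set v8 = False.
Try v1 = True.
Try v2 = True.
Set v3 = False and propagate.
For the remaining variables, v4 = False, v5 = False, v6 = True, v7 = True, v9 = True, v10 = False, v11 = True works.
So v1 = T, v2 = T, v3 = F, v4 = F, v5 = F, v6 = T, v7 = T, v8 = F, v9 = T, v10 = F, v11 = T is a satisfying assignment.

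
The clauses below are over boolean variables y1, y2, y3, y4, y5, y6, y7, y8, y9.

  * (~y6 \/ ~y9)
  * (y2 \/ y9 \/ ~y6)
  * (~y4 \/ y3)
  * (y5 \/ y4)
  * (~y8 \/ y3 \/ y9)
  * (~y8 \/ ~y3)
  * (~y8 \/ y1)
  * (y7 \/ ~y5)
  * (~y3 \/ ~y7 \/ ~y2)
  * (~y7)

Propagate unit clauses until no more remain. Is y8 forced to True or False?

False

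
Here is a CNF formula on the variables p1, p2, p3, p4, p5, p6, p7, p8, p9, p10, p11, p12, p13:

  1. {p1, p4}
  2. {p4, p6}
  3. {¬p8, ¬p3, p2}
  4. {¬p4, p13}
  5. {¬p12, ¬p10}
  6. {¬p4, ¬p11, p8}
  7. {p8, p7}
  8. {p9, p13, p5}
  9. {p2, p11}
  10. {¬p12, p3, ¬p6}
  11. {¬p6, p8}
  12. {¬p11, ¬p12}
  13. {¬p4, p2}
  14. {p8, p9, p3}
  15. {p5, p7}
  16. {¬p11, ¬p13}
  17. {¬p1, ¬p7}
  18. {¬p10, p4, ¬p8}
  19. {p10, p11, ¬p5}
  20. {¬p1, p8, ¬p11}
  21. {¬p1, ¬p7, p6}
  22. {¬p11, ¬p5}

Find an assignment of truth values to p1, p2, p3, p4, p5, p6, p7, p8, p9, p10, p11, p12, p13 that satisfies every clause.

p1 = False, p2 = True, p3 = False, p4 = True, p5 = False, p6 = False, p7 = True, p8 = True, p9 = True, p10 = False, p11 = False, p12 = False, p13 = True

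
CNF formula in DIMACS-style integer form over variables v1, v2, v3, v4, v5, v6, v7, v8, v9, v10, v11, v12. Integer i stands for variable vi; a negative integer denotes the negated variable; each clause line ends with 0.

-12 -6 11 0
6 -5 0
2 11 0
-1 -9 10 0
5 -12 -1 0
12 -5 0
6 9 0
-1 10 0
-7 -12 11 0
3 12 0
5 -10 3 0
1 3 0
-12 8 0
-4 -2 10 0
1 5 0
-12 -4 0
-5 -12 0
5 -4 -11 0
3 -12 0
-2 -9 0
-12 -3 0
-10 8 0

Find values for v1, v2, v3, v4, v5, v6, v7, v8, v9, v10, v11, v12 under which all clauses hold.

v1=T, v2=F, v3=T, v4=F, v5=F, v6=T, v7=F, v8=T, v9=T, v10=T, v11=T, v12=F

Check each clause:
  1. {¬v6, ¬v12, v11} — v11 is true.
  2. {¬v5, v6} — ¬v5 is true.
  3. {v2, v11} — v11 is true.
  4. {¬v9, ¬v1, v10} — v10 is true.
  5. {¬v1, v5, ¬v12} — ¬v12 is true.
  6. {¬v5, v12} — ¬v5 is true.
  7. {v9, v6} — v9 is true.
  8. {v10, ¬v1} — v10 is true.
  9. {v11, ¬v7, ¬v12} — ¬v7 is true.
  10. {v3, v12} — v3 is true.
  11. {¬v10, v5, v3} — v3 is true.
  12. {v3, v1} — v1 is true.
  13. {¬v12, v8} — v8 is true.
  14. {¬v2, v10, ¬v4} — v10 is true.
  15. {v5, v1} — v1 is true.
  16. {¬v4, ¬v12} — ¬v12 is true.
  17. {¬v5, ¬v12} — ¬v5 is true.
  18. {v5, ¬v4, ¬v11} — ¬v4 is true.
  19. {¬v12, v3} — v3 is true.
  20. {¬v2, ¬v9} — ¬v2 is true.
  21. {¬v3, ¬v12} — ¬v12 is true.
  22. {v8, ¬v10} — v8 is true.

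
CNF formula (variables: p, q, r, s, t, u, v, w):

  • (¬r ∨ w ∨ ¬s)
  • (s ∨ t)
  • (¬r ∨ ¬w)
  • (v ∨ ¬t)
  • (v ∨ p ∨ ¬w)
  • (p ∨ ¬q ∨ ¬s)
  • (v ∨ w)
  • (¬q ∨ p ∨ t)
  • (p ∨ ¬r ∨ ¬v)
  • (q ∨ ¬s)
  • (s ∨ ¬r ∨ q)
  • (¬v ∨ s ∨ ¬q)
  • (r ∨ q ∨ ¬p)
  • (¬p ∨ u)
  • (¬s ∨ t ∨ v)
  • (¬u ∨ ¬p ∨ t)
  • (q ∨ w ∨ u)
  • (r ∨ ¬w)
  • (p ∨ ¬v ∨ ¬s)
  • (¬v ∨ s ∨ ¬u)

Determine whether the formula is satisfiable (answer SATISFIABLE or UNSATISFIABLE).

SATISFIABLE

Set p = True and propagate.
  then u is forced to True.
  then t is forced to True.
  then v is forced to True.
  then s is forced to True.
  then q is forced to True.
The remaining clauses are satisfied by r = False, w = False.
Every clause has at least one true literal under this assignment.
So p = True, q = True, r = False, s = True, t = True, u = True, v = True, w = False is a satisfying assignment.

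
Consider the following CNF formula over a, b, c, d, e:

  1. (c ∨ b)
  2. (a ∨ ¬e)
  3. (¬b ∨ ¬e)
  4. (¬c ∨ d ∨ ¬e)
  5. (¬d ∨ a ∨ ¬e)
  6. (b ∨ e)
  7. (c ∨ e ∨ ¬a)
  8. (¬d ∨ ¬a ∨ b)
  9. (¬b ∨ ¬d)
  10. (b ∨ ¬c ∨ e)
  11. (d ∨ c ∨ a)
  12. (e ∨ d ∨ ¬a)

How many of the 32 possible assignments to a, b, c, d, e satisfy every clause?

Satisfying assignments:
  a=0 b=1 c=1 d=0 e=0
Count: 1.

1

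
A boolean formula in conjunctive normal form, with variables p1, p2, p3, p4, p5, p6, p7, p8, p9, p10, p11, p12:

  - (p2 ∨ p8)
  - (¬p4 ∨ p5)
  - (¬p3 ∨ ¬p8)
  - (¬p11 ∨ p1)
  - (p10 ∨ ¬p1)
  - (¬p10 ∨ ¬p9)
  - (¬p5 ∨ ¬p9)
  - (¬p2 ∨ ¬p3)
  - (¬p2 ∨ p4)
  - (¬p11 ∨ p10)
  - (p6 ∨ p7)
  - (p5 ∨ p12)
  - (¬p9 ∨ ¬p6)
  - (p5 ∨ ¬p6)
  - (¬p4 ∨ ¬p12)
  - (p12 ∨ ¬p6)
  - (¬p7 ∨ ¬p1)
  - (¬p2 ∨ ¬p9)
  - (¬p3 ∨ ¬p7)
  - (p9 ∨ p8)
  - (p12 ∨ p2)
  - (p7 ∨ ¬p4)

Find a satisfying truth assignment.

p1=F, p2=F, p3=F, p4=F, p5=F, p6=F, p7=T, p8=T, p9=T, p10=F, p11=F, p12=T

Check each clause:
  1. (p8 ∨ p2) — p8 is true.
  2. (p5 ∨ ¬p4) — ¬p4 is true.
  3. (¬p8 ∨ ¬p3) — ¬p3 is true.
  4. (¬p11 ∨ p1) — ¬p11 is true.
  5. (¬p1 ∨ p10) — ¬p1 is true.
  6. (¬p10 ∨ ¬p9) — ¬p10 is true.
  7. (¬p9 ∨ ¬p5) — ¬p5 is true.
  8. (¬p3 ∨ ¬p2) — ¬p3 is true.
  9. (p4 ∨ ¬p2) — ¬p2 is true.
  10. (¬p11 ∨ p10) — ¬p11 is true.
  11. (p7 ∨ p6) — p7 is true.
  12. (p12 ∨ p5) — p12 is true.
  13. (¬p6 ∨ ¬p9) — ¬p6 is true.
  14. (p5 ∨ ¬p6) — ¬p6 is true.
  15. (¬p12 ∨ ¬p4) — ¬p4 is true.
  16. (p12 ∨ ¬p6) — ¬p6 is true.
  17. (¬p1 ∨ ¬p7) — ¬p1 is true.
  18. (¬p9 ∨ ¬p2) — ¬p2 is true.
  19. (¬p3 ∨ ¬p7) — ¬p3 is true.
  20. (p8 ∨ p9) — p8 is true.
  21. (p2 ∨ p12) — p12 is true.
  22. (p7 ∨ ¬p4) — ¬p4 is true.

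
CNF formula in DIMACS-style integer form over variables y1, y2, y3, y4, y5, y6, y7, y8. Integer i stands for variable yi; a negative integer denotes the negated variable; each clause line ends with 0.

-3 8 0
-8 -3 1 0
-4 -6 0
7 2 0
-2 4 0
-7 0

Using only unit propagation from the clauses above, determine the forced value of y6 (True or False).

(~y7) stands alone — y7 = False.
From (y2 | y7) and y7 = False: y2 = True.
In (~y2 | y4), ~y2 is now false; y4 must hold, so y4 = True.
(~y6 | ~y4): since y4 = True, the clause reduces to (~y6). y6 = False.

False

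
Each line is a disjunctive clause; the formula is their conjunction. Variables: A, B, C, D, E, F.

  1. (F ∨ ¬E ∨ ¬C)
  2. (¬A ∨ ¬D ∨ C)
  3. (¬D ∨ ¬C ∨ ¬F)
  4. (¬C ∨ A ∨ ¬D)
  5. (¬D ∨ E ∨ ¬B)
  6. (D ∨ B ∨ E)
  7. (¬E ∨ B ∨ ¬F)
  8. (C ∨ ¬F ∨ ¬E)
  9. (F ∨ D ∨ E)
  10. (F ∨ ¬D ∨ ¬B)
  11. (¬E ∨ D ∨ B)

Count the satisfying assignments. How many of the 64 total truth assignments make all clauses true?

12

Split on D, then E.
  D=1, E=1: remaining (A,B,C,F) ∈ {(0,0,0,0)} — 1.
  D=1, E=0: remaining (A,B,C,F) ∈ {(0,0,0,0); (0,0,0,1); (1,0,1,0)} — 3.
  D=0, E=1: remaining (A,B,C,F) ∈ {(0,1,0,0); (0,1,1,1); (1,1,0,0); (1,1,1,1)} — 4.
  D=0, E=0: remaining (A,B,C,F) ∈ {(0,1,0,1); (0,1,1,1); (1,1,0,1); (1,1,1,1)} — 4.
Total: 1 + 3 + 4 + 4 = 12.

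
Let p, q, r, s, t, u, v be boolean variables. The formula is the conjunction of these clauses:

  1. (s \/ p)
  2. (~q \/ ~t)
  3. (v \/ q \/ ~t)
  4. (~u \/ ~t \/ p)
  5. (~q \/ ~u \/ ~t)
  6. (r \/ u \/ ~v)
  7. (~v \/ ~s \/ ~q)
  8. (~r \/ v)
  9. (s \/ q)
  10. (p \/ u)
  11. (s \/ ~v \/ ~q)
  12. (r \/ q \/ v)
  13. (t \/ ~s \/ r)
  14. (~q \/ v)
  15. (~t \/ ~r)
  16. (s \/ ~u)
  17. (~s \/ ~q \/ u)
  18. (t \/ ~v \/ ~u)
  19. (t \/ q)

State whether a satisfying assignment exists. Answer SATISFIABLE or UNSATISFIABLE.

Pure literal: p appears only positively; assign p = True.
Try q = False.
  then s is forced to True.
  then t is forced to True.
  then v is forced to True.
  then r is forced to False.
  then u is forced to True.
So p = T, q = F, r = F, s = T, t = T, u = T, v = T is a satisfying assignment.

SATISFIABLE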